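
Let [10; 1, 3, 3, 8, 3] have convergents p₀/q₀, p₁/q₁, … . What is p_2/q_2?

43/4

Using pₖ = aₖpₖ₋₁ + pₖ₋₂, qₖ = aₖqₖ₋₁ + qₖ₋₂ (with p₋₁=1, p₋₂=0, q₋₁=0, q₋₂=1):
  k=0: a=10, p=10, q=1
  k=1: a=1, p=11, q=1
  k=2: a=3, p=43, q=4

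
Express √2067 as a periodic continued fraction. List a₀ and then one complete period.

a₀ = ⌊√2067⌋ = 45.

[45; 2, 6, 2, 90]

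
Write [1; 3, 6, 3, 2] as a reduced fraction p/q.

183/139

Using pₖ = aₖpₖ₋₁ + pₖ₋₂ and qₖ = aₖqₖ₋₁ + qₖ₋₂:
  k=0: a=1, p=1, q=1
  k=1: a=3, p=4, q=3
  k=2: a=6, p=25, q=19
  k=3: a=3, p=79, q=60
  k=4: a=2, p=183, q=139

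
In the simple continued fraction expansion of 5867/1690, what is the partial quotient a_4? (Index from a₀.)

5867 = 3·1690 + 797   →  a_0 = 3
1690 = 2·797 + 96   →  a_1 = 2
797 = 8·96 + 29   →  a_2 = 8
96 = 3·29 + 9   →  a_3 = 3
29 = 3·9 + 2   →  a_4 = 3

3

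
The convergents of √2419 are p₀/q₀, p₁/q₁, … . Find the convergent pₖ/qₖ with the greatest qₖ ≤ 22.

541/11

√2419 = [49; 5, 2, 5, 98, …] (period length 4).
Convergents:
  p_0/q_0 = 49/1
  p_1/q_1 = 246/5
  p_2/q_2 = 541/11
  p_3/q_3 = 2951/60
q_2 = 11 ≤ 22 < 60 = q_3, so the answer is 541/11.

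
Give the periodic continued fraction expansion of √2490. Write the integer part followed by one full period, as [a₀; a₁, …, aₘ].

[49; 1, 8, 1, 98]

a₀ = ⌊√2490⌋ = 49.
With m₀=0, d₀=1 and mₖ₊₁ = dₖaₖ − mₖ, dₖ₊₁ = (n − mₖ₊₁²)/dₖ, aₖ₊₁ = ⌊(a₀+mₖ₊₁)/dₖ₊₁⌋:
  k=1: m=49, d=89, a=1
  k=2: m=40, d=10, a=8
  k=3: m=40, d=89, a=1
  k=4: m=49, d=1, a=98
d=1 and a=2a₀=98 at k=4, so the next step gives (m, d) = (49, 89) again — its k=1 value — and the period has length 4.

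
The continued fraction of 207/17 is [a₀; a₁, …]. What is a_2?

1

207 = 12·17 + 3   →  a_0 = 12
17 = 5·3 + 2   →  a_1 = 5
3 = 1·2 + 1   →  a_2 = 1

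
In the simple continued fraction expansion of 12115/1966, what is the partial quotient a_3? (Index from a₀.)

7

12115 = 6·1966 + 319   →  a_0 = 6
1966 = 6·319 + 52   →  a_1 = 6
319 = 6·52 + 7   →  a_2 = 6
52 = 7·7 + 3   →  a_3 = 7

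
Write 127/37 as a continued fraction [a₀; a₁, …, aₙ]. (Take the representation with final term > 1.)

[3; 2, 3, 5]

127 = 3·37 + 16
37 = 2·16 + 5
16 = 3·5 + 1
5 = 5·1 + 0  (stop)
So 127/37 = [3; 2, 3, 5].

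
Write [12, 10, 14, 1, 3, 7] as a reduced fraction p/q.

Using pₖ = aₖpₖ₋₁ + pₖ₋₂ and qₖ = aₖqₖ₋₁ + qₖ₋₂:
  k=0: a=12, p=12, q=1
  k=1: a=10, p=121, q=10
  k=2: a=14, p=1706, q=141
  k=3: a=1, p=1827, q=151
  k=4: a=3, p=7187, q=594
  k=5: a=7, p=52136, q=4309

52136/4309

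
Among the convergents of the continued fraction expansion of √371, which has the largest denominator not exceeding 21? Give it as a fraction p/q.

√371 = [19; 3, 1, 4, 1, 3, 38, …] (period length 6).
Convergents:
  p_0/q_0 = 19/1
  p_1/q_1 = 58/3
  p_2/q_2 = 77/4
  p_3/q_3 = 366/19
  p_4/q_4 = 443/23
q_3 = 19 ≤ 21 < 23 = q_4, so the answer is 366/19.

366/19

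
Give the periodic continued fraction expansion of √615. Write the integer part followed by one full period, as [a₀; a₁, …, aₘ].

[24; 1, 3, 1, 48]

a₀ = ⌊√615⌋ = 24.
With m₀=0, d₀=1 and mₖ₊₁ = dₖaₖ − mₖ, dₖ₊₁ = (n − mₖ₊₁²)/dₖ, aₖ₊₁ = ⌊(a₀+mₖ₊₁)/dₖ₊₁⌋:
  k=1: m=24, d=39, a=1
  k=2: m=15, d=10, a=3
  k=3: m=15, d=39, a=1
  k=4: m=24, d=1, a=48
d=1 and a=2a₀=48 at k=4, so the next step gives (m, d) = (24, 39) again — its k=1 value — and the period has length 4.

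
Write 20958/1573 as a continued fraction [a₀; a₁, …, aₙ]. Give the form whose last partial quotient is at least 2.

[13; 3, 11, 15, 3]

20958 = 13*1573 + 509
1573 = 3*509 + 46
509 = 11*46 + 3
46 = 15*3 + 1
3 = 3*1 + 0  (stop)
So 20958/1573 = [13; 3, 11, 15, 3].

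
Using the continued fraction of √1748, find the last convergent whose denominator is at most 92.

√1748 = [41; 1, 4, 4, 4, 1, 82, …] (period length 6).
Convergents:
  p_0/q_0 = 41/1
  p_1/q_1 = 42/1
  p_2/q_2 = 209/5
  p_3/q_3 = 878/21
  p_4/q_4 = 3721/89
  p_5/q_5 = 4599/110
q_4 = 89 ≤ 92 < 110 = q_5, so the answer is 3721/89.

3721/89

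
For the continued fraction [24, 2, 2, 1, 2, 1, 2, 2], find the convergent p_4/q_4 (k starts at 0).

464/19

Using pₖ = aₖpₖ₋₁ + pₖ₋₂, qₖ = aₖqₖ₋₁ + qₖ₋₂ (with p₋₁=1, p₋₂=0, q₋₁=0, q₋₂=1):
  k=0: a=24, p=24, q=1
  k=1: a=2, p=49, q=2
  k=2: a=2, p=122, q=5
  k=3: a=1, p=171, q=7
  k=4: a=2, p=464, q=19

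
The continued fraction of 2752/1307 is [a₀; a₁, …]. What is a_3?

2752 = 2·1307 + 138   →  a_0 = 2
1307 = 9·138 + 65   →  a_1 = 9
138 = 2·65 + 8   →  a_2 = 2
65 = 8·8 + 1   →  a_3 = 8

8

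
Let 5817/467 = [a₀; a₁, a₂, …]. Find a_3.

5817 = 12·467 + 213   →  a_0 = 12
467 = 2·213 + 41   →  a_1 = 2
213 = 5·41 + 8   →  a_2 = 5
41 = 5·8 + 1   →  a_3 = 5

5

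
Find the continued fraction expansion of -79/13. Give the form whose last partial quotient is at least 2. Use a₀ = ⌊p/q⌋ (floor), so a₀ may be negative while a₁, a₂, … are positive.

[-7; 1, 12]

-79 = -7*13 + 12
13 = 1*12 + 1
12 = 12*1 + 0  (stop)
So -79/13 = [-7; 1, 12].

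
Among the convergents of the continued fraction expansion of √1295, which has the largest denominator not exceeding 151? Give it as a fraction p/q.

2591/72

√1295 = [35; 1, 70, …] (period length 2).
Convergents:
  p_0/q_0 = 35/1
  p_1/q_1 = 36/1
  p_2/q_2 = 2555/71
  p_3/q_3 = 2591/72
  p_4/q_4 = 183925/5111
q_3 = 72 ≤ 151 < 5111 = q_4, so the answer is 2591/72.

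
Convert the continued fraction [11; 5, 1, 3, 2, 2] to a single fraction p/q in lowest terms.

1419/127

Using pₖ = aₖpₖ₋₁ + pₖ₋₂ and qₖ = aₖqₖ₋₁ + qₖ₋₂:
  k=0: a=11, p=11, q=1
  k=1: a=5, p=56, q=5
  k=2: a=1, p=67, q=6
  k=3: a=3, p=257, q=23
  k=4: a=2, p=581, q=52
  k=5: a=2, p=1419, q=127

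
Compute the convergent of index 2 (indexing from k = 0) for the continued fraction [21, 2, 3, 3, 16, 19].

Using pₖ = aₖpₖ₋₁ + pₖ₋₂, qₖ = aₖqₖ₋₁ + qₖ₋₂ (with p₋₁=1, p₋₂=0, q₋₁=0, q₋₂=1):
  k=0: a=21, p=21, q=1
  k=1: a=2, p=43, q=2
  k=2: a=3, p=150, q=7

150/7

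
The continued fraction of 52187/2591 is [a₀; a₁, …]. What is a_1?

52187 = 20·2591 + 367   →  a_0 = 20
2591 = 7·367 + 22   →  a_1 = 7

7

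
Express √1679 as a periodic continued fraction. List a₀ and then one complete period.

[40; 1, 39, 1, 80]

a₀ = ⌊√1679⌋ = 40.
With m₀=0, d₀=1 and mₖ₊₁ = dₖaₖ − mₖ, dₖ₊₁ = (n − mₖ₊₁²)/dₖ, aₖ₊₁ = ⌊(a₀+mₖ₊₁)/dₖ₊₁⌋:
  k=1: m=40, d=79, a=1
  k=2: m=39, d=2, a=39
  k=3: m=39, d=79, a=1
  k=4: m=40, d=1, a=80
d=1 and a=2a₀=80 at k=4, so the next step gives (m, d) = (40, 79) again — its k=1 value — and the period has length 4.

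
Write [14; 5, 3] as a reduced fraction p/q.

227/16

Fold from the inside: start with 3/1.
  5 + 1/3 = 16/3
  14 + 3/16 = 227/16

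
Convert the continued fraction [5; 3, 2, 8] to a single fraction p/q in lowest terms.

312/59

Using pₖ = aₖpₖ₋₁ + pₖ₋₂ and qₖ = aₖqₖ₋₁ + qₖ₋₂:
  k=0: a=5, p=5, q=1
  k=1: a=3, p=16, q=3
  k=2: a=2, p=37, q=7
  k=3: a=8, p=312, q=59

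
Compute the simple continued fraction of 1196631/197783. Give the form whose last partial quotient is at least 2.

1196631 = 6·197783 + 9933
197783 = 19·9933 + 9056
9933 = 1·9056 + 877
9056 = 10·877 + 286
877 = 3·286 + 19
286 = 15·19 + 1
19 = 19·1 + 0  (stop)
So 1196631/197783 = [6; 19, 1, 10, 3, 15, 19].

[6; 19, 1, 10, 3, 15, 19]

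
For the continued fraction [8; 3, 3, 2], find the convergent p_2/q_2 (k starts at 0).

83/10

Using pₖ = aₖpₖ₋₁ + pₖ₋₂, qₖ = aₖqₖ₋₁ + qₖ₋₂ (with p₋₁=1, p₋₂=0, q₋₁=0, q₋₂=1):
  k=0: a=8, p=8, q=1
  k=1: a=3, p=25, q=3
  k=2: a=3, p=83, q=10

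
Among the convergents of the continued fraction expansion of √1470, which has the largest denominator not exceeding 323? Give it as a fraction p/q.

5291/138

√1470 = [38; 2, 1, 14, 1, 2, 76, …] (period length 6).
Convergents:
  p_0/q_0 = 38/1
  p_1/q_1 = 77/2
  p_2/q_2 = 115/3
  p_3/q_3 = 1687/44
  p_4/q_4 = 1802/47
  p_5/q_5 = 5291/138
  p_6/q_6 = 403918/10535
q_5 = 138 ≤ 323 < 10535 = q_6, so the answer is 5291/138.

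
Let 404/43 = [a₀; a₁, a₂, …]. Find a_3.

404 = 9·43 + 17   →  a_0 = 9
43 = 2·17 + 9   →  a_1 = 2
17 = 1·9 + 8   →  a_2 = 1
9 = 1·8 + 1   →  a_3 = 1

1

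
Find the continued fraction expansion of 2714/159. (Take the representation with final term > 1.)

2714 = 17×159 + 11
159 = 14×11 + 5
11 = 2×5 + 1
5 = 5×1 + 0  (stop)
So 2714/159 = [17; 14, 2, 5].

[17; 14, 2, 5]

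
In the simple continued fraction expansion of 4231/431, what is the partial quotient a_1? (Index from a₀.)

1

4231 = 9·431 + 352   →  a_0 = 9
431 = 1·352 + 79   →  a_1 = 1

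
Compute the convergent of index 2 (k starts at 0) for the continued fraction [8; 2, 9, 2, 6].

161/19

Using pₖ = aₖpₖ₋₁ + pₖ₋₂, qₖ = aₖqₖ₋₁ + qₖ₋₂ (with p₋₁=1, p₋₂=0, q₋₁=0, q₋₂=1):
  k=0: a=8, p=8, q=1
  k=1: a=2, p=17, q=2
  k=2: a=9, p=161, q=19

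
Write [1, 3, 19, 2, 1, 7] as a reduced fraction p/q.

1803/1358

Using pₖ = aₖpₖ₋₁ + pₖ₋₂ and qₖ = aₖqₖ₋₁ + qₖ₋₂:
  k=0: a=1, p=1, q=1
  k=1: a=3, p=4, q=3
  k=2: a=19, p=77, q=58
  k=3: a=2, p=158, q=119
  k=4: a=1, p=235, q=177
  k=5: a=7, p=1803, q=1358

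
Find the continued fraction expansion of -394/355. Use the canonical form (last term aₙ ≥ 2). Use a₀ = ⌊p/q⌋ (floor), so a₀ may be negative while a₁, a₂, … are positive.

[-2; 1, 8, 9, 1, 3]

-394 = -2·355 + 316
355 = 1·316 + 39
316 = 8·39 + 4
39 = 9·4 + 3
4 = 1·3 + 1
3 = 3·1 + 0  (stop)
So -394/355 = [-2; 1, 8, 9, 1, 3].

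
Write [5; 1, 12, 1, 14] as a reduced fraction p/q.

Using pₖ = aₖpₖ₋₁ + pₖ₋₂ and qₖ = aₖqₖ₋₁ + qₖ₋₂:
  k=0: a=5, p=5, q=1
  k=1: a=1, p=6, q=1
  k=2: a=12, p=77, q=13
  k=3: a=1, p=83, q=14
  k=4: a=14, p=1239, q=209

1239/209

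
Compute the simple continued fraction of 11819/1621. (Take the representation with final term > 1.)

[7; 3, 2, 3, 3, 3, 1, 4]

11819 = 7*1621 + 472
1621 = 3*472 + 205
472 = 2*205 + 62
205 = 3*62 + 19
62 = 3*19 + 5
19 = 3*5 + 4
5 = 1*4 + 1
4 = 4*1 + 0  (stop)
So 11819/1621 = [7; 3, 2, 3, 3, 3, 1, 4].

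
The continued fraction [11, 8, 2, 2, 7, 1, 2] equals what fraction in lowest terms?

Fold from the inside: start with 2/1.
  1 + 1/2 = 3/2
  7 + 2/3 = 23/3
  2 + 3/23 = 49/23
  2 + 23/49 = 121/49
  8 + 49/121 = 1017/121
  11 + 121/1017 = 11308/1017

11308/1017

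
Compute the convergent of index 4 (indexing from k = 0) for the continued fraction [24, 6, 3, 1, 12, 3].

7707/319

Using pₖ = aₖpₖ₋₁ + pₖ₋₂, qₖ = aₖqₖ₋₁ + qₖ₋₂ (with p₋₁=1, p₋₂=0, q₋₁=0, q₋₂=1):
  k=0: a=24, p=24, q=1
  k=1: a=6, p=145, q=6
  k=2: a=3, p=459, q=19
  k=3: a=1, p=604, q=25
  k=4: a=12, p=7707, q=319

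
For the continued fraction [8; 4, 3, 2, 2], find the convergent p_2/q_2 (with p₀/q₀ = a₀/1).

107/13

Using pₖ = aₖpₖ₋₁ + pₖ₋₂, qₖ = aₖqₖ₋₁ + qₖ₋₂ (with p₋₁=1, p₋₂=0, q₋₁=0, q₋₂=1):
  k=0: a=8, p=8, q=1
  k=1: a=4, p=33, q=4
  k=2: a=3, p=107, q=13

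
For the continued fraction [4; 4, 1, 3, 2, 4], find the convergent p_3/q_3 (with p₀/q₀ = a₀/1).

Using pₖ = aₖpₖ₋₁ + pₖ₋₂, qₖ = aₖqₖ₋₁ + qₖ₋₂ (with p₋₁=1, p₋₂=0, q₋₁=0, q₋₂=1):
  k=0: a=4, p=4, q=1
  k=1: a=4, p=17, q=4
  k=2: a=1, p=21, q=5
  k=3: a=3, p=80, q=19

80/19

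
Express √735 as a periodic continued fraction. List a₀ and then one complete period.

a₀ = ⌊√735⌋ = 27.
With m₀=0, d₀=1 and mₖ₊₁ = dₖaₖ − mₖ, dₖ₊₁ = (n − mₖ₊₁²)/dₖ, aₖ₊₁ = ⌊(a₀+mₖ₊₁)/dₖ₊₁⌋:
  k=1: m=27, d=6, a=9
  k=2: m=27, d=1, a=54
d=1 and a=2a₀=54 at k=2, so the next step gives (m, d) = (27, 6) again — its k=1 value — and the period has length 2.

[27; 9, 54]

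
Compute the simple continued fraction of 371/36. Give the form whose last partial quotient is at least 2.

[10; 3, 3, 1, 2]

371 = 10*36 + 11
36 = 3*11 + 3
11 = 3*3 + 2
3 = 1*2 + 1
2 = 2*1 + 0  (stop)
So 371/36 = [10; 3, 3, 1, 2].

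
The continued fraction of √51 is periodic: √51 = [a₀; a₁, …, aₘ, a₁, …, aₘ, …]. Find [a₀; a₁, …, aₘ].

[7; 7, 14]

a₀ = ⌊√51⌋ = 7.
With m₀=0, d₀=1 and mₖ₊₁ = dₖaₖ − mₖ, dₖ₊₁ = (n − mₖ₊₁²)/dₖ, aₖ₊₁ = ⌊(a₀+mₖ₊₁)/dₖ₊₁⌋:
  k=1: m=7, d=2, a=7
  k=2: m=7, d=1, a=14
d=1 and a=2a₀=14 at k=2, so the next step gives (m, d) = (7, 2) again — its k=1 value — and the period has length 2.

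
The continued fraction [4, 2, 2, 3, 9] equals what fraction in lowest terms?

Using pₖ = aₖpₖ₋₁ + pₖ₋₂ and qₖ = aₖqₖ₋₁ + qₖ₋₂:
  k=0: a=4, p=4, q=1
  k=1: a=2, p=9, q=2
  k=2: a=2, p=22, q=5
  k=3: a=3, p=75, q=17
  k=4: a=9, p=697, q=158

697/158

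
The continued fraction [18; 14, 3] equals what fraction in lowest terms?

777/43

Using pₖ = aₖpₖ₋₁ + pₖ₋₂ and qₖ = aₖqₖ₋₁ + qₖ₋₂:
  k=0: a=18, p=18, q=1
  k=1: a=14, p=253, q=14
  k=2: a=3, p=777, q=43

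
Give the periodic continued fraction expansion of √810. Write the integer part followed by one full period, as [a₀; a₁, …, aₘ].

[28; 2, 5, 1, 4, 1, 5, 2, 56]

a₀ = ⌊√810⌋ = 28.
With m₀=0, d₀=1 and mₖ₊₁ = dₖaₖ − mₖ, dₖ₊₁ = (n − mₖ₊₁²)/dₖ, aₖ₊₁ = ⌊(a₀+mₖ₊₁)/dₖ₊₁⌋:
  k=1: m=28, d=26, a=2
  k=2: m=24, d=9, a=5
  k=3: m=21, d=41, a=1
  k=4: m=20, d=10, a=4
  k=5: m=20, d=41, a=1
  k=6: m=21, d=9, a=5
  k=7: m=24, d=26, a=2
  k=8: m=28, d=1, a=56
d=1 and a=2a₀=56 at k=8, so the next step gives (m, d) = (28, 26) again — its k=1 value — and the period has length 8.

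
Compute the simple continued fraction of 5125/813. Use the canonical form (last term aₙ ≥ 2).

5125 = 6*813 + 247
813 = 3*247 + 72
247 = 3*72 + 31
72 = 2*31 + 10
31 = 3*10 + 1
10 = 10*1 + 0  (stop)
So 5125/813 = [6; 3, 3, 2, 3, 10].

[6; 3, 3, 2, 3, 10]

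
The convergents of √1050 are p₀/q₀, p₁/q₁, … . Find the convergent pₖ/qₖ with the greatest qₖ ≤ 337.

8749/270

√1050 = [32; 2, 2, 10, 2, 2, 64, …] (period length 6).
Convergents:
  p_0/q_0 = 32/1
  p_1/q_1 = 65/2
  p_2/q_2 = 162/5
  p_3/q_3 = 1685/52
  p_4/q_4 = 3532/109
  p_5/q_5 = 8749/270
  p_6/q_6 = 563468/17389
q_5 = 270 ≤ 337 < 17389 = q_6, so the answer is 8749/270.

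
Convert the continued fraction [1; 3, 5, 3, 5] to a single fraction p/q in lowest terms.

356/271

Using pₖ = aₖpₖ₋₁ + pₖ₋₂ and qₖ = aₖqₖ₋₁ + qₖ₋₂:
  k=0: a=1, p=1, q=1
  k=1: a=3, p=4, q=3
  k=2: a=5, p=21, q=16
  k=3: a=3, p=67, q=51
  k=4: a=5, p=356, q=271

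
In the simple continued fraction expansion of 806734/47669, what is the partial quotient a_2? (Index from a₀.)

12

806734 = 16·47669 + 44030   →  a_0 = 16
47669 = 1·44030 + 3639   →  a_1 = 1
44030 = 12·3639 + 362   →  a_2 = 12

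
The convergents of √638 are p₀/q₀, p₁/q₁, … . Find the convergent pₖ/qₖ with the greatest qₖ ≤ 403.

9472/375

√638 = [25; 3, 1, 6, 2, 6, 1, 3, 50, …] (period length 8).
Convergents:
  p_0/q_0 = 25/1
  p_1/q_1 = 76/3
  p_2/q_2 = 101/4
  p_3/q_3 = 682/27
  p_4/q_4 = 1465/58
  p_5/q_5 = 9472/375
  p_6/q_6 = 10937/433
q_5 = 375 ≤ 403 < 433 = q_6, so the answer is 9472/375.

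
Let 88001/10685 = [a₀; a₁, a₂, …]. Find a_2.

4

88001 = 8·10685 + 2521   →  a_0 = 8
10685 = 4·2521 + 601   →  a_1 = 4
2521 = 4·601 + 117   →  a_2 = 4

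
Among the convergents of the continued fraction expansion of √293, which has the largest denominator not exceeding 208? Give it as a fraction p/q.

2482/145

√293 = [17; 8, 1, 1, 8, 34, …] (period length 5).
Convergents:
  p_0/q_0 = 17/1
  p_1/q_1 = 137/8
  p_2/q_2 = 154/9
  p_3/q_3 = 291/17
  p_4/q_4 = 2482/145
  p_5/q_5 = 84679/4947
q_4 = 145 ≤ 208 < 4947 = q_5, so the answer is 2482/145.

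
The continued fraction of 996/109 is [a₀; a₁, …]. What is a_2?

996 = 9·109 + 15   →  a_0 = 9
109 = 7·15 + 4   →  a_1 = 7
15 = 3·4 + 3   →  a_2 = 3

3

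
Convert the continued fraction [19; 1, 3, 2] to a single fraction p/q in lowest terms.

178/9

Using pₖ = aₖpₖ₋₁ + pₖ₋₂ and qₖ = aₖqₖ₋₁ + qₖ₋₂:
  k=0: a=19, p=19, q=1
  k=1: a=1, p=20, q=1
  k=2: a=3, p=79, q=4
  k=3: a=2, p=178, q=9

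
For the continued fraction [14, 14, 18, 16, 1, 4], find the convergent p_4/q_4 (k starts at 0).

60717/4315

Using pₖ = aₖpₖ₋₁ + pₖ₋₂, qₖ = aₖqₖ₋₁ + qₖ₋₂ (with p₋₁=1, p₋₂=0, q₋₁=0, q₋₂=1):
  k=0: a=14, p=14, q=1
  k=1: a=14, p=197, q=14
  k=2: a=18, p=3560, q=253
  k=3: a=16, p=57157, q=4062
  k=4: a=1, p=60717, q=4315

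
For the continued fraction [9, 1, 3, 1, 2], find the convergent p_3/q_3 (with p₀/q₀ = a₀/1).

49/5

Using pₖ = aₖpₖ₋₁ + pₖ₋₂, qₖ = aₖqₖ₋₁ + qₖ₋₂ (with p₋₁=1, p₋₂=0, q₋₁=0, q₋₂=1):
  k=0: a=9, p=9, q=1
  k=1: a=1, p=10, q=1
  k=2: a=3, p=39, q=4
  k=3: a=1, p=49, q=5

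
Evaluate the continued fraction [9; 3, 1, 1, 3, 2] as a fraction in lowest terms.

529/57

Fold from the inside: start with 2/1.
  3 + 1/2 = 7/2
  1 + 2/7 = 9/7
  1 + 7/9 = 16/9
  3 + 9/16 = 57/16
  9 + 16/57 = 529/57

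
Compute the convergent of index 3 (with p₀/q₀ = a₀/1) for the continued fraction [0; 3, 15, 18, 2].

271/831

Using pₖ = aₖpₖ₋₁ + pₖ₋₂, qₖ = aₖqₖ₋₁ + qₖ₋₂ (with p₋₁=1, p₋₂=0, q₋₁=0, q₋₂=1):
  k=0: a=0, p=0, q=1
  k=1: a=3, p=1, q=3
  k=2: a=15, p=15, q=46
  k=3: a=18, p=271, q=831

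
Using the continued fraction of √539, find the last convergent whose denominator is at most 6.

√539 = [23; 4, 1, 1, 1, 1, 1, 4, 46, …] (period length 8).
Convergents:
  p_0/q_0 = 23/1
  p_1/q_1 = 93/4
  p_2/q_2 = 116/5
  p_3/q_3 = 209/9
q_2 = 5 ≤ 6 < 9 = q_3, so the answer is 116/5.

116/5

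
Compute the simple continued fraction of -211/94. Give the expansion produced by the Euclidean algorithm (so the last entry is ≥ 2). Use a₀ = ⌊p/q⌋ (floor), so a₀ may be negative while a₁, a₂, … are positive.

-211 = -3*94 + 71
94 = 1*71 + 23
71 = 3*23 + 2
23 = 11*2 + 1
2 = 2*1 + 0  (stop)
So -211/94 = [-3; 1, 3, 11, 2].

[-3; 1, 3, 11, 2]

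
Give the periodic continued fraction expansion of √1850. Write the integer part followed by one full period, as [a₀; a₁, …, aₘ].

a₀ = ⌊√1850⌋ = 43.
With m₀=0, d₀=1 and mₖ₊₁ = dₖaₖ − mₖ, dₖ₊₁ = (n − mₖ₊₁²)/dₖ, aₖ₊₁ = ⌊(a₀+mₖ₊₁)/dₖ₊₁⌋:
  k=1: m=43, d=1, a=86
d=1 and a=2a₀=86 at k=1, so the next step gives (m, d) = (43, 1) again — its k=1 value — and the period has length 1.

[43; 86]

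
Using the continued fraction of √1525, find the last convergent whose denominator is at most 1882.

29718/761

√1525 = [39; 19, 1, 1, 19, 78, …] (period length 5).
Convergents:
  p_0/q_0 = 39/1
  p_1/q_1 = 742/19
  p_2/q_2 = 781/20
  p_3/q_3 = 1523/39
  p_4/q_4 = 29718/761
  p_5/q_5 = 2319527/59397
q_4 = 761 ≤ 1882 < 59397 = q_5, so the answer is 29718/761.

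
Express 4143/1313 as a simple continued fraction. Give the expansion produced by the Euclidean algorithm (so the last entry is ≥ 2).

4143 = 3×1313 + 204
1313 = 6×204 + 89
204 = 2×89 + 26
89 = 3×26 + 11
26 = 2×11 + 4
11 = 2×4 + 3
4 = 1×3 + 1
3 = 3×1 + 0  (stop)
So 4143/1313 = [3; 6, 2, 3, 2, 2, 1, 3].

[3; 6, 2, 3, 2, 2, 1, 3]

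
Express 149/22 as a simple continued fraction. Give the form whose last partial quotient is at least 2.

149 = 6×22 + 17
22 = 1×17 + 5
17 = 3×5 + 2
5 = 2×2 + 1
2 = 2×1 + 0  (stop)
So 149/22 = [6; 1, 3, 2, 2].

[6; 1, 3, 2, 2]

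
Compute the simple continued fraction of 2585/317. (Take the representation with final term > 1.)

[8; 6, 2, 7, 1, 2]

2585 = 8·317 + 49
317 = 6·49 + 23
49 = 2·23 + 3
23 = 7·3 + 2
3 = 1·2 + 1
2 = 2·1 + 0  (stop)
So 2585/317 = [8; 6, 2, 7, 1, 2].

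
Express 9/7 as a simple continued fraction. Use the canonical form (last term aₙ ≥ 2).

[1; 3, 2]

9 = 1×7 + 2
7 = 3×2 + 1
2 = 2×1 + 0  (stop)
So 9/7 = [1; 3, 2].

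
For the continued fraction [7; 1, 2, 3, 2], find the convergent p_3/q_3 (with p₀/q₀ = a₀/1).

Using pₖ = aₖpₖ₋₁ + pₖ₋₂, qₖ = aₖqₖ₋₁ + qₖ₋₂ (with p₋₁=1, p₋₂=0, q₋₁=0, q₋₂=1):
  k=0: a=7, p=7, q=1
  k=1: a=1, p=8, q=1
  k=2: a=2, p=23, q=3
  k=3: a=3, p=77, q=10

77/10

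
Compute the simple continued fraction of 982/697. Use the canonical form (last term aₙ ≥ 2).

982 = 1*697 + 285
697 = 2*285 + 127
285 = 2*127 + 31
127 = 4*31 + 3
31 = 10*3 + 1
3 = 3*1 + 0  (stop)
So 982/697 = [1; 2, 2, 4, 10, 3].

[1; 2, 2, 4, 10, 3]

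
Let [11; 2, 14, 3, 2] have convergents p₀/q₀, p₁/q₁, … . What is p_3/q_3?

1022/89

Using pₖ = aₖpₖ₋₁ + pₖ₋₂, qₖ = aₖqₖ₋₁ + qₖ₋₂ (with p₋₁=1, p₋₂=0, q₋₁=0, q₋₂=1):
  k=0: a=11, p=11, q=1
  k=1: a=2, p=23, q=2
  k=2: a=14, p=333, q=29
  k=3: a=3, p=1022, q=89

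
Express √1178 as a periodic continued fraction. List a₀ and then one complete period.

a₀ = ⌊√1178⌋ = 34.
With m₀=0, d₀=1 and mₖ₊₁ = dₖaₖ − mₖ, dₖ₊₁ = (n − mₖ₊₁²)/dₖ, aₖ₊₁ = ⌊(a₀+mₖ₊₁)/dₖ₊₁⌋:
  k=1: m=34, d=22, a=3
  k=2: m=32, d=7, a=9
  k=3: m=31, d=31, a=2
  k=4: m=31, d=7, a=9
  k=5: m=32, d=22, a=3
  k=6: m=34, d=1, a=68
d=1 and a=2a₀=68 at k=6, so the next step gives (m, d) = (34, 22) again — its k=1 value — and the period has length 6.

[34; 3, 9, 2, 9, 3, 68]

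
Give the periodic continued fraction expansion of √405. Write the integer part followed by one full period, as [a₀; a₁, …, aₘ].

a₀ = ⌊√405⌋ = 20.
With m₀=0, d₀=1 and mₖ₊₁ = dₖaₖ − mₖ, dₖ₊₁ = (n − mₖ₊₁²)/dₖ, aₖ₊₁ = ⌊(a₀+mₖ₊₁)/dₖ₊₁⌋:
  k=1: m=20, d=5, a=8
  k=2: m=20, d=1, a=40
d=1 and a=2a₀=40 at k=2, so the next step gives (m, d) = (20, 5) again — its k=1 value — and the period has length 2.

[20; 8, 40]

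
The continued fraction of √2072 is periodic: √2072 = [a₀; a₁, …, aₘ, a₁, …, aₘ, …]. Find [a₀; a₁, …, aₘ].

a₀ = ⌊√2072⌋ = 45.
With m₀=0, d₀=1 and mₖ₊₁ = dₖaₖ − mₖ, dₖ₊₁ = (n − mₖ₊₁²)/dₖ, aₖ₊₁ = ⌊(a₀+mₖ₊₁)/dₖ₊₁⌋:
  k=1: m=45, d=47, a=1
  k=2: m=2, d=44, a=1
  k=3: m=42, d=7, a=12
  k=4: m=42, d=44, a=1
  k=5: m=2, d=47, a=1
  k=6: m=45, d=1, a=90
d=1 and a=2a₀=90 at k=6, so the next step gives (m, d) = (45, 47) again — its k=1 value — and the period has length 6.

[45; 1, 1, 12, 1, 1, 90]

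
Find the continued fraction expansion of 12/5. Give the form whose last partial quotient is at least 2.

[2; 2, 2]

12 = 2·5 + 2
5 = 2·2 + 1
2 = 2·1 + 0  (stop)
So 12/5 = [2; 2, 2].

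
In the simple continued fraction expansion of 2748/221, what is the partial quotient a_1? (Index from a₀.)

2748 = 12·221 + 96   →  a_0 = 12
221 = 2·96 + 29   →  a_1 = 2

2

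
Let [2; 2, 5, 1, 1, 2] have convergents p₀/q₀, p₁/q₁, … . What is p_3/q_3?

Using pₖ = aₖpₖ₋₁ + pₖ₋₂, qₖ = aₖqₖ₋₁ + qₖ₋₂ (with p₋₁=1, p₋₂=0, q₋₁=0, q₋₂=1):
  k=0: a=2, p=2, q=1
  k=1: a=2, p=5, q=2
  k=2: a=5, p=27, q=11
  k=3: a=1, p=32, q=13

32/13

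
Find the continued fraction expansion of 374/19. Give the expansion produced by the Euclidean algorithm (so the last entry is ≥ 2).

[19; 1, 2, 6]

374 = 19×19 + 13
19 = 1×13 + 6
13 = 2×6 + 1
6 = 6×1 + 0  (stop)
So 374/19 = [19; 1, 2, 6].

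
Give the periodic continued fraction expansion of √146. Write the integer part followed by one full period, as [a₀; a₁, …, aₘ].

a₀ = ⌊√146⌋ = 12.
With m₀=0, d₀=1 and mₖ₊₁ = dₖaₖ − mₖ, dₖ₊₁ = (n − mₖ₊₁²)/dₖ, aₖ₊₁ = ⌊(a₀+mₖ₊₁)/dₖ₊₁⌋:
  k=1: m=12, d=2, a=12
  k=2: m=12, d=1, a=24
d=1 and a=2a₀=24 at k=2, so the next step gives (m, d) = (12, 2) again — its k=1 value — and the period has length 2.

[12; 12, 24]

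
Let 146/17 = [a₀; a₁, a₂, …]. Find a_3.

2

146 = 8·17 + 10   →  a_0 = 8
17 = 1·10 + 7   →  a_1 = 1
10 = 1·7 + 3   →  a_2 = 1
7 = 2·3 + 1   →  a_3 = 2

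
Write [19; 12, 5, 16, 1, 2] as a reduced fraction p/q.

58887/3086

Fold from the inside: start with 2/1.
  1 + 1/2 = 3/2
  16 + 2/3 = 50/3
  5 + 3/50 = 253/50
  12 + 50/253 = 3086/253
  19 + 253/3086 = 58887/3086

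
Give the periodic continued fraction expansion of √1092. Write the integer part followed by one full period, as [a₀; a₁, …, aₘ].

a₀ = ⌊√1092⌋ = 33.
With m₀=0, d₀=1 and mₖ₊₁ = dₖaₖ − mₖ, dₖ₊₁ = (n − mₖ₊₁²)/dₖ, aₖ₊₁ = ⌊(a₀+mₖ₊₁)/dₖ₊₁⌋:
  k=1: m=33, d=3, a=22
  k=2: m=33, d=1, a=66
d=1 and a=2a₀=66 at k=2, so the next step gives (m, d) = (33, 3) again — its k=1 value — and the period has length 2.

[33; 22, 66]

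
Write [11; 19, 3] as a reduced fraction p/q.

641/58

Using pₖ = aₖpₖ₋₁ + pₖ₋₂ and qₖ = aₖqₖ₋₁ + qₖ₋₂:
  k=0: a=11, p=11, q=1
  k=1: a=19, p=210, q=19
  k=2: a=3, p=641, q=58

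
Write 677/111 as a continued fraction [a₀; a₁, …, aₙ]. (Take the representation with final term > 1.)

[6; 10, 11]

677 = 6*111 + 11
111 = 10*11 + 1
11 = 11*1 + 0  (stop)
So 677/111 = [6; 10, 11].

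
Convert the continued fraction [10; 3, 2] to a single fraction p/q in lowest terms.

Using pₖ = aₖpₖ₋₁ + pₖ₋₂ and qₖ = aₖqₖ₋₁ + qₖ₋₂:
  k=0: a=10, p=10, q=1
  k=1: a=3, p=31, q=3
  k=2: a=2, p=72, q=7

72/7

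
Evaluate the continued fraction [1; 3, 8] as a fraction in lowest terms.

33/25

Fold from the inside: start with 8/1.
  3 + 1/8 = 25/8
  1 + 8/25 = 33/25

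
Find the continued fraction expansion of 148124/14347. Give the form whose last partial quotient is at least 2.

[10; 3, 12, 11, 3, 11]

148124 = 10×14347 + 4654
14347 = 3×4654 + 385
4654 = 12×385 + 34
385 = 11×34 + 11
34 = 3×11 + 1
11 = 11×1 + 0  (stop)
So 148124/14347 = [10; 3, 12, 11, 3, 11].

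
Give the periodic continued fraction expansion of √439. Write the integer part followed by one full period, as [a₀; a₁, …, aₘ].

a₀ = ⌊√439⌋ = 20.
With m₀=0, d₀=1 and mₖ₊₁ = dₖaₖ − mₖ, dₖ₊₁ = (n − mₖ₊₁²)/dₖ, aₖ₊₁ = ⌊(a₀+mₖ₊₁)/dₖ₊₁⌋:
  k=1: m=20, d=39, a=1
  k=2: m=19, d=2, a=19
  k=3: m=19, d=39, a=1
  k=4: m=20, d=1, a=40
d=1 and a=2a₀=40 at k=4, so the next step gives (m, d) = (20, 39) again — its k=1 value — and the period has length 4.

[20; 1, 19, 1, 40]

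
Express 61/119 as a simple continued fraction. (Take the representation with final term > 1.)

[0; 1, 1, 19, 3]

61 = 0×119 + 61
119 = 1×61 + 58
61 = 1×58 + 3
58 = 19×3 + 1
3 = 3×1 + 0  (stop)
So 61/119 = [0; 1, 1, 19, 3].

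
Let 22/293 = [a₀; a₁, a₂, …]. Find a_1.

22 = 0·293 + 22   →  a_0 = 0
293 = 13·22 + 7   →  a_1 = 13

13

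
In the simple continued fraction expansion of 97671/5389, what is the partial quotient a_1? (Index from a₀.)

97671 = 18·5389 + 669   →  a_0 = 18
5389 = 8·669 + 37   →  a_1 = 8

8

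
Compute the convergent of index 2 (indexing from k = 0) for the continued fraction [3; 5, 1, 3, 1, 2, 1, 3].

Using pₖ = aₖpₖ₋₁ + pₖ₋₂, qₖ = aₖqₖ₋₁ + qₖ₋₂ (with p₋₁=1, p₋₂=0, q₋₁=0, q₋₂=1):
  k=0: a=3, p=3, q=1
  k=1: a=5, p=16, q=5
  k=2: a=1, p=19, q=6

19/6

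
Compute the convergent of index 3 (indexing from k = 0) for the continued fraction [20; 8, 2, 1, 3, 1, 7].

503/25

Using pₖ = aₖpₖ₋₁ + pₖ₋₂, qₖ = aₖqₖ₋₁ + qₖ₋₂ (with p₋₁=1, p₋₂=0, q₋₁=0, q₋₂=1):
  k=0: a=20, p=20, q=1
  k=1: a=8, p=161, q=8
  k=2: a=2, p=342, q=17
  k=3: a=1, p=503, q=25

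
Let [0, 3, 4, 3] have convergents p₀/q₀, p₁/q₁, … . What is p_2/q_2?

4/13

Using pₖ = aₖpₖ₋₁ + pₖ₋₂, qₖ = aₖqₖ₋₁ + qₖ₋₂ (with p₋₁=1, p₋₂=0, q₋₁=0, q₋₂=1):
  k=0: a=0, p=0, q=1
  k=1: a=3, p=1, q=3
  k=2: a=4, p=4, q=13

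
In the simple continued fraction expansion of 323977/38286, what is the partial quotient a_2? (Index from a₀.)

323977 = 8·38286 + 17689   →  a_0 = 8
38286 = 2·17689 + 2908   →  a_1 = 2
17689 = 6·2908 + 241   →  a_2 = 6

6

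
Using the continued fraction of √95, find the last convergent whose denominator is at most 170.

770/79

√95 = [9; 1, 2, 1, 18, …] (period length 4).
Convergents:
  p_0/q_0 = 9/1
  p_1/q_1 = 10/1
  p_2/q_2 = 29/3
  p_3/q_3 = 39/4
  p_4/q_4 = 731/75
  p_5/q_5 = 770/79
  p_6/q_6 = 2271/233
q_5 = 79 ≤ 170 < 233 = q_6, so the answer is 770/79.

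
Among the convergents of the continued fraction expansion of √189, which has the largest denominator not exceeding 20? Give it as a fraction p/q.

55/4

√189 = [13; 1, 2, 1, 26, …] (period length 4).
Convergents:
  p_0/q_0 = 13/1
  p_1/q_1 = 14/1
  p_2/q_2 = 41/3
  p_3/q_3 = 55/4
  p_4/q_4 = 1471/107
q_3 = 4 ≤ 20 < 107 = q_4, so the answer is 55/4.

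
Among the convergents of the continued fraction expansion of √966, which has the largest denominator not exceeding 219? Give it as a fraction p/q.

4631/149

√966 = [31; 12, 2, 2, 2, 12, 62, …] (period length 6).
Convergents:
  p_0/q_0 = 31/1
  p_1/q_1 = 373/12
  p_2/q_2 = 777/25
  p_3/q_3 = 1927/62
  p_4/q_4 = 4631/149
  p_5/q_5 = 57499/1850
q_4 = 149 ≤ 219 < 1850 = q_5, so the answer is 4631/149.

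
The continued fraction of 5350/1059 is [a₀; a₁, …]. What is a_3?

1

5350 = 5·1059 + 55   →  a_0 = 5
1059 = 19·55 + 14   →  a_1 = 19
55 = 3·14 + 13   →  a_2 = 3
14 = 1·13 + 1   →  a_3 = 1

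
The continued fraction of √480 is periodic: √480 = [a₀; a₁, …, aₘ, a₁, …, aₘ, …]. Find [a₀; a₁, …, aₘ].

a₀ = ⌊√480⌋ = 21.
With m₀=0, d₀=1 and mₖ₊₁ = dₖaₖ − mₖ, dₖ₊₁ = (n − mₖ₊₁²)/dₖ, aₖ₊₁ = ⌊(a₀+mₖ₊₁)/dₖ₊₁⌋:
  k=1: m=21, d=39, a=1
  k=2: m=18, d=4, a=9
  k=3: m=18, d=39, a=1
  k=4: m=21, d=1, a=42
d=1 and a=2a₀=42 at k=4, so the next step gives (m, d) = (21, 39) again — its k=1 value — and the period has length 4.

[21; 1, 9, 1, 42]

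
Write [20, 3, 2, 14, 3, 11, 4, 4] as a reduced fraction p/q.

Fold from the inside: start with 4/1.
  4 + 1/4 = 17/4
  11 + 4/17 = 191/17
  3 + 17/191 = 590/191
  14 + 191/590 = 8451/590
  2 + 590/8451 = 17492/8451
  3 + 8451/17492 = 60927/17492
  20 + 17492/60927 = 1236032/60927

1236032/60927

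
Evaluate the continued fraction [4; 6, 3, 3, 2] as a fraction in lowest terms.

Fold from the inside: start with 2/1.
  3 + 1/2 = 7/2
  3 + 2/7 = 23/7
  6 + 7/23 = 145/23
  4 + 23/145 = 603/145

603/145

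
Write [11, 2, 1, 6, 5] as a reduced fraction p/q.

1169/103

Fold from the inside: start with 5/1.
  6 + 1/5 = 31/5
  1 + 5/31 = 36/31
  2 + 31/36 = 103/36
  11 + 36/103 = 1169/103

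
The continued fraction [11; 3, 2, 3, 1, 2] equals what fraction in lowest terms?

Using pₖ = aₖpₖ₋₁ + pₖ₋₂ and qₖ = aₖqₖ₋₁ + qₖ₋₂:
  k=0: a=11, p=11, q=1
  k=1: a=3, p=34, q=3
  k=2: a=2, p=79, q=7
  k=3: a=3, p=271, q=24
  k=4: a=1, p=350, q=31
  k=5: a=2, p=971, q=86

971/86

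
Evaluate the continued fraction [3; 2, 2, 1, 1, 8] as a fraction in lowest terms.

Fold from the inside: start with 8/1.
  1 + 1/8 = 9/8
  1 + 8/9 = 17/9
  2 + 9/17 = 43/17
  2 + 17/43 = 103/43
  3 + 43/103 = 352/103

352/103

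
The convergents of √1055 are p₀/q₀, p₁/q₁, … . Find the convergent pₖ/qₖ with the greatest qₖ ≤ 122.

1689/52

√1055 = [32; 2, 12, 2, 64, …] (period length 4).
Convergents:
  p_0/q_0 = 32/1
  p_1/q_1 = 65/2
  p_2/q_2 = 812/25
  p_3/q_3 = 1689/52
  p_4/q_4 = 108908/3353
q_3 = 52 ≤ 122 < 3353 = q_4, so the answer is 1689/52.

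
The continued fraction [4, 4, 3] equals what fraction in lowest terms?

55/13

Fold from the inside: start with 3/1.
  4 + 1/3 = 13/3
  4 + 3/13 = 55/13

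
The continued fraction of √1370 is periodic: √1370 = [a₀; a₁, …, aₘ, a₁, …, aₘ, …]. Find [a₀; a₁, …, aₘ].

[37; 74]

a₀ = ⌊√1370⌋ = 37.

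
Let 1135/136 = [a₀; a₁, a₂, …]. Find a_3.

8

1135 = 8·136 + 47   →  a_0 = 8
136 = 2·47 + 42   →  a_1 = 2
47 = 1·42 + 5   →  a_2 = 1
42 = 8·5 + 2   →  a_3 = 8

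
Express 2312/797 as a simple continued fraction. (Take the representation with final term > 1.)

[2; 1, 9, 11, 3, 2]

2312 = 2·797 + 718
797 = 1·718 + 79
718 = 9·79 + 7
79 = 11·7 + 2
7 = 3·2 + 1
2 = 2·1 + 0  (stop)
So 2312/797 = [2; 1, 9, 11, 3, 2].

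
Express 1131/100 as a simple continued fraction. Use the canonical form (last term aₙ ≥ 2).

1131 = 11·100 + 31
100 = 3·31 + 7
31 = 4·7 + 3
7 = 2·3 + 1
3 = 3·1 + 0  (stop)
So 1131/100 = [11; 3, 4, 2, 3].

[11; 3, 4, 2, 3]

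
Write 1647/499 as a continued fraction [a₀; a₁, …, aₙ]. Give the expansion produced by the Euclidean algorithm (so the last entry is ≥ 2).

[3; 3, 3, 16, 3]

1647 = 3·499 + 150
499 = 3·150 + 49
150 = 3·49 + 3
49 = 16·3 + 1
3 = 3·1 + 0  (stop)
So 1647/499 = [3; 3, 3, 16, 3].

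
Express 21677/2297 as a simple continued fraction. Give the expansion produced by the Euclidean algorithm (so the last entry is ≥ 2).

21677 = 9×2297 + 1004
2297 = 2×1004 + 289
1004 = 3×289 + 137
289 = 2×137 + 15
137 = 9×15 + 2
15 = 7×2 + 1
2 = 2×1 + 0  (stop)
So 21677/2297 = [9; 2, 3, 2, 9, 7, 2].

[9; 2, 3, 2, 9, 7, 2]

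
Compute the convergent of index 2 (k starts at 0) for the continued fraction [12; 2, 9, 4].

237/19

Using pₖ = aₖpₖ₋₁ + pₖ₋₂, qₖ = aₖqₖ₋₁ + qₖ₋₂ (with p₋₁=1, p₋₂=0, q₋₁=0, q₋₂=1):
  k=0: a=12, p=12, q=1
  k=1: a=2, p=25, q=2
  k=2: a=9, p=237, q=19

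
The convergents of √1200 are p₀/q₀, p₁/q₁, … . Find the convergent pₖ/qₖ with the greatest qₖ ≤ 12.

381/11

√1200 = [34; 1, 1, 1, 3, 1, 1, 1, 68, …] (period length 8).
Convergents:
  p_0/q_0 = 34/1
  p_1/q_1 = 35/1
  p_2/q_2 = 69/2
  p_3/q_3 = 104/3
  p_4/q_4 = 381/11
  p_5/q_5 = 485/14
q_4 = 11 ≤ 12 < 14 = q_5, so the answer is 381/11.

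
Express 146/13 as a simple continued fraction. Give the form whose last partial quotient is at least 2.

[11; 4, 3]

146 = 11*13 + 3
13 = 4*3 + 1
3 = 3*1 + 0  (stop)
So 146/13 = [11; 4, 3].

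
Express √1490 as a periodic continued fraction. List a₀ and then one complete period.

a₀ = ⌊√1490⌋ = 38.
With m₀=0, d₀=1 and mₖ₊₁ = dₖaₖ − mₖ, dₖ₊₁ = (n − mₖ₊₁²)/dₖ, aₖ₊₁ = ⌊(a₀+mₖ₊₁)/dₖ₊₁⌋:
  k=1: m=38, d=46, a=1
  k=2: m=8, d=31, a=1
  k=3: m=23, d=31, a=1
  k=4: m=8, d=46, a=1
  k=5: m=38, d=1, a=76
d=1 and a=2a₀=76 at k=5, so the next step gives (m, d) = (38, 46) again — its k=1 value — and the period has length 5.

[38; 1, 1, 1, 1, 76]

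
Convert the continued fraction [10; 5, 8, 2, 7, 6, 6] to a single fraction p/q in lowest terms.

250521/24572

Fold from the inside: start with 6/1.
  6 + 1/6 = 37/6
  7 + 6/37 = 265/37
  2 + 37/265 = 567/265
  8 + 265/567 = 4801/567
  5 + 567/4801 = 24572/4801
  10 + 4801/24572 = 250521/24572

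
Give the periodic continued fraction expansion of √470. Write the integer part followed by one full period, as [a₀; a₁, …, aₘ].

[21; 1, 2, 8, 2, 1, 42]

a₀ = ⌊√470⌋ = 21.
With m₀=0, d₀=1 and mₖ₊₁ = dₖaₖ − mₖ, dₖ₊₁ = (n − mₖ₊₁²)/dₖ, aₖ₊₁ = ⌊(a₀+mₖ₊₁)/dₖ₊₁⌋:
  k=1: m=21, d=29, a=1
  k=2: m=8, d=14, a=2
  k=3: m=20, d=5, a=8
  k=4: m=20, d=14, a=2
  k=5: m=8, d=29, a=1
  k=6: m=21, d=1, a=42
d=1 and a=2a₀=42 at k=6, so the next step gives (m, d) = (21, 29) again — its k=1 value — and the period has length 6.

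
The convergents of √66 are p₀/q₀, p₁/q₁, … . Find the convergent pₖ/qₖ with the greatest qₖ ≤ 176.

√66 = [8; 8, 16, …] (period length 2).
Convergents:
  p_0/q_0 = 8/1
  p_1/q_1 = 65/8
  p_2/q_2 = 1048/129
  p_3/q_3 = 8449/1040
q_2 = 129 ≤ 176 < 1040 = q_3, so the answer is 1048/129.

1048/129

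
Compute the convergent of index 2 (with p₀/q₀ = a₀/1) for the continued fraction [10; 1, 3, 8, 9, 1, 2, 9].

Using pₖ = aₖpₖ₋₁ + pₖ₋₂, qₖ = aₖqₖ₋₁ + qₖ₋₂ (with p₋₁=1, p₋₂=0, q₋₁=0, q₋₂=1):
  k=0: a=10, p=10, q=1
  k=1: a=1, p=11, q=1
  k=2: a=3, p=43, q=4

43/4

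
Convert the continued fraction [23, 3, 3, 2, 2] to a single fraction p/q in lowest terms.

1305/56

Fold from the inside: start with 2/1.
  2 + 1/2 = 5/2
  3 + 2/5 = 17/5
  3 + 5/17 = 56/17
  23 + 17/56 = 1305/56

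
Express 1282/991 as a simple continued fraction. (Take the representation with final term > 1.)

1282 = 1×991 + 291
991 = 3×291 + 118
291 = 2×118 + 55
118 = 2×55 + 8
55 = 6×8 + 7
8 = 1×7 + 1
7 = 7×1 + 0  (stop)
So 1282/991 = [1; 3, 2, 2, 6, 1, 7].

[1; 3, 2, 2, 6, 1, 7]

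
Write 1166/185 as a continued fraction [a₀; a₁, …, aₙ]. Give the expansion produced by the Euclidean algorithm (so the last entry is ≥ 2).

1166 = 6×185 + 56
185 = 3×56 + 17
56 = 3×17 + 5
17 = 3×5 + 2
5 = 2×2 + 1
2 = 2×1 + 0  (stop)
So 1166/185 = [6; 3, 3, 3, 2, 2].

[6; 3, 3, 3, 2, 2]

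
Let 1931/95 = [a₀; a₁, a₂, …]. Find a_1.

1931 = 20·95 + 31   →  a_0 = 20
95 = 3·31 + 2   →  a_1 = 3

3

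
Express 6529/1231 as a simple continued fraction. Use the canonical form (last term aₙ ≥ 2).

6529 = 5*1231 + 374
1231 = 3*374 + 109
374 = 3*109 + 47
109 = 2*47 + 15
47 = 3*15 + 2
15 = 7*2 + 1
2 = 2*1 + 0  (stop)
So 6529/1231 = [5; 3, 3, 2, 3, 7, 2].

[5; 3, 3, 2, 3, 7, 2]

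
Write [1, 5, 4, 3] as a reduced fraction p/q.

81/68

Fold from the inside: start with 3/1.
  4 + 1/3 = 13/3
  5 + 3/13 = 68/13
  1 + 13/68 = 81/68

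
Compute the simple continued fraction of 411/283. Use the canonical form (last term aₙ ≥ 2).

[1; 2, 4, 1, 2, 1, 6]

411 = 1×283 + 128
283 = 2×128 + 27
128 = 4×27 + 20
27 = 1×20 + 7
20 = 2×7 + 6
7 = 1×6 + 1
6 = 6×1 + 0  (stop)
So 411/283 = [1; 2, 4, 1, 2, 1, 6].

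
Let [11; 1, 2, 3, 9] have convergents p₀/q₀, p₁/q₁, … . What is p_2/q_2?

35/3

Using pₖ = aₖpₖ₋₁ + pₖ₋₂, qₖ = aₖqₖ₋₁ + qₖ₋₂ (with p₋₁=1, p₋₂=0, q₋₁=0, q₋₂=1):
  k=0: a=11, p=11, q=1
  k=1: a=1, p=12, q=1
  k=2: a=2, p=35, q=3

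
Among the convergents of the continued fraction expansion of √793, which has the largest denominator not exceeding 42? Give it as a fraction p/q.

704/25

√793 = [28; 6, 4, 6, 56, …] (period length 4).
Convergents:
  p_0/q_0 = 28/1
  p_1/q_1 = 169/6
  p_2/q_2 = 704/25
  p_3/q_3 = 4393/156
q_2 = 25 ≤ 42 < 156 = q_3, so the answer is 704/25.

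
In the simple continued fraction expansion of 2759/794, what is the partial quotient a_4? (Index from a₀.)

2759 = 3·794 + 377   →  a_0 = 3
794 = 2·377 + 40   →  a_1 = 2
377 = 9·40 + 17   →  a_2 = 9
40 = 2·17 + 6   →  a_3 = 2
17 = 2·6 + 5   →  a_4 = 2

2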